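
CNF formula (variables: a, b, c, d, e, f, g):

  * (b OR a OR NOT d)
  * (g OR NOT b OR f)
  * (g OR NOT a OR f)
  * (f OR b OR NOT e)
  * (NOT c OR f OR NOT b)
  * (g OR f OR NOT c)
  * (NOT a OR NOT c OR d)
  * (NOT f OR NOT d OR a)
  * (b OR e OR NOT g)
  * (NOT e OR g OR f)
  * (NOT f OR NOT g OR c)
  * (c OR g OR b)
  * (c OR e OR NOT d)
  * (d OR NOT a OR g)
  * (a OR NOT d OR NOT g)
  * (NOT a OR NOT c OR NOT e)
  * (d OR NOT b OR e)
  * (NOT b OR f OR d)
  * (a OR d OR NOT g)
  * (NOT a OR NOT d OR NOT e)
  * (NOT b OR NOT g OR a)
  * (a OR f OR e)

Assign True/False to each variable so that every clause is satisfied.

a=True, b=False, c=True, d=True, e=False, f=True, g=False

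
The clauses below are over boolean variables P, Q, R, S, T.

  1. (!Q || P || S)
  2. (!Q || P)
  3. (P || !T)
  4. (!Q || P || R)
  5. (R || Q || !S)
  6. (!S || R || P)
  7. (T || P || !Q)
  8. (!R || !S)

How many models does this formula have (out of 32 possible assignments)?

12

Case analysis on P and Q:
  P=1, Q=1: T free; 3 ways for (R,S) × 2^1 = 6.
  P=1, Q=0: remaining (R,S,T) ∈ {(0,0,0); (0,0,1); (1,0,0); (1,0,1)} — 4.
  P=0, Q=1: a clause becomes empty — 0.
  P=0, Q=0: remaining (R,S,T) ∈ {(0,0,0); (1,0,0)} — 2.
Total: 6 + 4 + 0 + 2 = 12.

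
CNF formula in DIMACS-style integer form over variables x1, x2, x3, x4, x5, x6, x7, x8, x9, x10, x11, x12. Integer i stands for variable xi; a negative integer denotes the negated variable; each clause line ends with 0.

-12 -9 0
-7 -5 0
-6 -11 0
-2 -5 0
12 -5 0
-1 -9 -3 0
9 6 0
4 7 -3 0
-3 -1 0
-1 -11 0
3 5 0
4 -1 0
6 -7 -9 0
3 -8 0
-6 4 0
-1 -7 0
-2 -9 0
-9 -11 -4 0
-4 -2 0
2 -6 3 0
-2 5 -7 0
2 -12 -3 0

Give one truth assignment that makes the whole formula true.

x1=F  x2=F  x3=T  x4=T  x5=F  x6=T  x7=T  x8=F  x9=T  x10=T  x11=F  x12=F

Check each clause:
  1. (!x12 || !x9) — !x12 is true.
  2. (!x7 || !x5) — !x5 is true.
  3. (!x6 || !x11) — !x11 is true.
  4. (!x5 || !x2) — !x5 is true.
  5. (x12 || !x5) — !x5 is true.
  6. (!x9 || !x3 || !x1) — !x1 is true.
  7. (x6 || x9) — x9 is true.
  8. (!x3 || x4 || x7) — x4 is true.
  9. (!x3 || !x1) — !x1 is true.
  10. (!x1 || !x11) — !x11 is true.
  11. (x5 || x3) — x3 is true.
  12. (!x1 || x4) — x4 is true.
  13. (!x9 || !x7 || x6) — x6 is true.
  14. (x3 || !x8) — !x8 is true.
  15. (!x6 || x4) — x4 is true.
  16. (!x1 || !x7) — !x1 is true.
  17. (!x2 || !x9) — !x2 is true.
  18. (!x4 || !x9 || !x11) — !x11 is true.
  19. (!x2 || !x4) — !x2 is true.
  20. (!x6 || x2 || x3) — x3 is true.
  21. (x5 || !x7 || !x2) — !x2 is true.
  22. (!x3 || !x12 || x2) — !x12 is true.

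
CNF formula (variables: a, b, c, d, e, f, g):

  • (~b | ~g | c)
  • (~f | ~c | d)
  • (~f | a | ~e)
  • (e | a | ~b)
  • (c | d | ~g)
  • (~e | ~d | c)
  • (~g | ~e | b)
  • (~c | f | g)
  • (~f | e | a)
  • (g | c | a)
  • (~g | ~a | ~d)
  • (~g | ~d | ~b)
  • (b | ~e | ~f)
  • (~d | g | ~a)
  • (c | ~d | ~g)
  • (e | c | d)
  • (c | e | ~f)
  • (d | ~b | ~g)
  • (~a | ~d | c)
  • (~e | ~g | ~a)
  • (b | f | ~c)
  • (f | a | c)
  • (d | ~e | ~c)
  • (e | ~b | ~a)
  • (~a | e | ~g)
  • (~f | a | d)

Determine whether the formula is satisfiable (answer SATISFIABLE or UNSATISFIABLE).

SATISFIABLE

Try a = True.
Branch on b: take b = False.
For the remaining variables, c = False, d = False, e = True, f = False, g = False works.
Every clause has at least one true literal under this assignment.
So a=True, b=False, c=False, d=False, e=True, f=False, g=False is a satisfying assignment.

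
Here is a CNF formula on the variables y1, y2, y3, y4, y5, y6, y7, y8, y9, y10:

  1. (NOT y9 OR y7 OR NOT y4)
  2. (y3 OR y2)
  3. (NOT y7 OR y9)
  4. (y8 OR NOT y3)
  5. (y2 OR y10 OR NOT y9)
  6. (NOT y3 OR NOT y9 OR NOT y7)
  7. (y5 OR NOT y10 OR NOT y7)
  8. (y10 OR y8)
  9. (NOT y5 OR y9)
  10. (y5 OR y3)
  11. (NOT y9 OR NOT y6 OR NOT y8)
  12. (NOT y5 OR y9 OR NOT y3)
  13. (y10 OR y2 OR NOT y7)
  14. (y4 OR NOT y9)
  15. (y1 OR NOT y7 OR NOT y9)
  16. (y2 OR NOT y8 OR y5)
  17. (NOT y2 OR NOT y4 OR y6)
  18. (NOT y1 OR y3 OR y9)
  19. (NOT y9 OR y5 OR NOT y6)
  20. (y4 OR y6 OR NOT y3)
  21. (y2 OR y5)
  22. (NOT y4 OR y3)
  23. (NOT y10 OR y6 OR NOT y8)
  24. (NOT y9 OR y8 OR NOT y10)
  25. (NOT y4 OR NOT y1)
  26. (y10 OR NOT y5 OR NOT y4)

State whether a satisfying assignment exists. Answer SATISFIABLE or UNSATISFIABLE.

Branch on y1: take y1 = True.
  then y4 is forced to False.
  then y9 is forced to False.
  then y7 is forced to False.
  then y5 is forced to False.
  then y3 is forced to True.
  then y8 is forced to True.
  then y2 is forced to True.
  then y6 is forced to True.
y10 is now unconstrained; take y10 = True.
Every clause has at least one true literal under this assignment.
So y1 = True, y2 = True, y3 = True, y4 = False, y5 = False, y6 = True, y7 = False, y8 = True, y9 = False, y10 = True is a satisfying assignment.

SATISFIABLE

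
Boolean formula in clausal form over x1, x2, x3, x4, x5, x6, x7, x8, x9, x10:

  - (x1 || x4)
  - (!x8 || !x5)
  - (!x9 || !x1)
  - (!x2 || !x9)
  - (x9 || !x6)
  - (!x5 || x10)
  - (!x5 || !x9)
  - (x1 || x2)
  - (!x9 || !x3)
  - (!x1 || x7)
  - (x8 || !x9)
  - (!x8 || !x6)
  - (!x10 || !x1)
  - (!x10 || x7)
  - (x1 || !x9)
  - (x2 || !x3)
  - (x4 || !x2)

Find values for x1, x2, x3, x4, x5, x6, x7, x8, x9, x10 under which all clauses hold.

x3 occurs only negated in the remaining clauses — set x3 = False.
Pure literal: x4 appears only positively; assign x4 = True.
Set x1 = False and propagate.
  then x2 is forced to True.
  then x9 is forced to False.
  then x6 is forced to False.
The remaining clauses are satisfied by x5 = False, x7 = True, x8 = False, x10 = False.
Check each clause:
  1. (x1 || x4) — x4 is true.
  2. (!x8 || !x5) — !x8 is true.
  3. (!x1 || !x9) — !x1 is true.
  4. (!x9 || !x2) — !x9 is true.
  5. (!x6 || x9) — !x6 is true.
  6. (x10 || !x5) — !x5 is true.
  7. (!x5 || !x9) — !x5 is true.
  8. (x1 || x2) — x2 is true.
  9. (!x3 || !x9) — !x3 is true.
  10. (!x1 || x7) — !x1 is true.
  11. (!x9 || x8) — !x9 is true.
  12. (!x6 || !x8) — !x8 is true.
  13. (!x1 || !x10) — !x10 is true.
  14. (!x10 || x7) — !x10 is true.
  15. (!x9 || x1) — !x9 is true.
  16. (!x3 || x2) — x2 is true.
  17. (!x2 || x4) — x4 is true.

x1=0  x2=1  x3=0  x4=1  x5=0  x6=0  x7=1  x8=0  x9=0  x10=0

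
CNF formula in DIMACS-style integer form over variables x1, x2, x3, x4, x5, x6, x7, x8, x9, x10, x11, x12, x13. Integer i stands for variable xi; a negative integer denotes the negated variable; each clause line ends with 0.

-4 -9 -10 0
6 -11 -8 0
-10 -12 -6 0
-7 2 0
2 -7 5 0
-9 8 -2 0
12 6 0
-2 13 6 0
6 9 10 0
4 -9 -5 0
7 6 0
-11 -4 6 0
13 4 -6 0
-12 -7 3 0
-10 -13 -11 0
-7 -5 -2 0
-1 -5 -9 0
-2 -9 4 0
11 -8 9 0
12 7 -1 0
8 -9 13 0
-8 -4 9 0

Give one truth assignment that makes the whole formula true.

Pure literal: x3 appears only positively; assign x3 = True.
Try x1 = True.
Set x2 = True and propagate.
The remaining clauses are satisfied by x4 = False, x5 = True, x6 = True, x7 = False, x8 = False, x9 = False, x10 = False, x11 = False, x12 = True, x13 = True.

x1=T, x2=T, x3=T, x4=F, x5=T, x6=T, x7=F, x8=F, x9=F, x10=F, x11=F, x12=T, x13=T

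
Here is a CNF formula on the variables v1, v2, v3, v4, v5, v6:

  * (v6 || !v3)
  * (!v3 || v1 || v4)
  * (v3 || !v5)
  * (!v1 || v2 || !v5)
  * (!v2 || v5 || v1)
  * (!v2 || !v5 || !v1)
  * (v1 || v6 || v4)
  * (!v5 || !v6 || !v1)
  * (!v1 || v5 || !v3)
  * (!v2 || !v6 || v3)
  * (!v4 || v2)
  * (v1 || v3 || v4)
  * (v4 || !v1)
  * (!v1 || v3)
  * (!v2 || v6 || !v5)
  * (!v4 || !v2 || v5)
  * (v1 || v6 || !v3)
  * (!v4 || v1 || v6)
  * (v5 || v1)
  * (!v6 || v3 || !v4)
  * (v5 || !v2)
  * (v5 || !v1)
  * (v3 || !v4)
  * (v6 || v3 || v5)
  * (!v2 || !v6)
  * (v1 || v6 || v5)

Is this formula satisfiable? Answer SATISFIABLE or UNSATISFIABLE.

v1 = True:
  propagation gives v4=True, v2=True, v5=False; an empty clause results — contradiction.
v1 = False:
  propagation gives v5=True, v3=True, v6=True, v4=True; an empty clause results — contradiction.
Every branch closes, so no satisfying assignment exists.

UNSATISFIABLE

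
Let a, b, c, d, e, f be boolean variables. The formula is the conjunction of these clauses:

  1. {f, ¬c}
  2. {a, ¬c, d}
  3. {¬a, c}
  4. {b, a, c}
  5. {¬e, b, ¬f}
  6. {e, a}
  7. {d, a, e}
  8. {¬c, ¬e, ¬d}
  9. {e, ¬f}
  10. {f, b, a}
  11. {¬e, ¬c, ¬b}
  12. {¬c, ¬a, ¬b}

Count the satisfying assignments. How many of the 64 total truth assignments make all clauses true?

4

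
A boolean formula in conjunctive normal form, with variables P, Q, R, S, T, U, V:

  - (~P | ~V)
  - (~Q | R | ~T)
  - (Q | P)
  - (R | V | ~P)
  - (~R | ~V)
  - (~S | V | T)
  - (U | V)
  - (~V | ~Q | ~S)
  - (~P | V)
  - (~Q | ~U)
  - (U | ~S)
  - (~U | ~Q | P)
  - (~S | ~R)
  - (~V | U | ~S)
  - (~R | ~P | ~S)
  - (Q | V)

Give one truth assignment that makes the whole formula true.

P=False, Q=True, R=False, S=False, T=False, U=False, V=True

S occurs only negated in the remaining clauses — set S = False.
Branch on P: take P = False.
  then Q is forced to True.
  then U is forced to False.
  then V is forced to True.
  then R is forced to False.
  then T is forced to False.
Every clause has at least one true literal under this assignment.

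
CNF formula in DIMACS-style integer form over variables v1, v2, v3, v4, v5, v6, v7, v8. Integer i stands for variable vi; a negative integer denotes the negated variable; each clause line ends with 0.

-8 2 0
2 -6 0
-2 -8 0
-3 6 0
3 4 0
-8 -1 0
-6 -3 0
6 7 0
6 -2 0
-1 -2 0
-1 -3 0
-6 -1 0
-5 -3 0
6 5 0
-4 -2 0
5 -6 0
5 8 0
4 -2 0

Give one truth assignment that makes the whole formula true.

Pure literal: v7 appears only positively; assign v7 = True.
Set v1 = True and propagate.
  then v8 is forced to False.
  then v2 is forced to False.
  then v6 is forced to False.
  then v3 is forced to False.
  then v4 is forced to True.
  then v5 is forced to True.

v1 = True  v2 = False  v3 = False  v4 = True  v5 = True  v6 = False  v7 = True  v8 = False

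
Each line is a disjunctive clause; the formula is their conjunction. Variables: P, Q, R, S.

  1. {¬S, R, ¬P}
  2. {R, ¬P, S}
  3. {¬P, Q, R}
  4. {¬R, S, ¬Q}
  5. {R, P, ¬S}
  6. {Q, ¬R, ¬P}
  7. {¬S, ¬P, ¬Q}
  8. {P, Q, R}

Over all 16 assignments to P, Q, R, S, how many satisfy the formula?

Satisfying assignments:
  P=0 Q=0 R=1 S=0
  P=0 Q=0 R=1 S=1
  P=0 Q=1 R=0 S=0
  P=0 Q=1 R=1 S=1
That's 4 in total.

4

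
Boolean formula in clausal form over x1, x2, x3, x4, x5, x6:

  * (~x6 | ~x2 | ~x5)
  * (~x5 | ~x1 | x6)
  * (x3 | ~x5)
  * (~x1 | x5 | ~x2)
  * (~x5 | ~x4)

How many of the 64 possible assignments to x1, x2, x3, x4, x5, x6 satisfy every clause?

Case analysis on x5 and x1:
  x5=T, x1=T: remaining (x2,x3,x4,x6) ∈ {(F,T,F,T)} — 1.
  x5=T, x1=F: remaining (x2,x3,x4,x6) ∈ {(F,T,F,F); (F,T,F,T); (T,T,F,F)} — 3.
  x5=F, x1=T: forces x2=F; x3, x4, x6 free → 2^3 = 8.
  x5=F, x1=F: x2, x3, x4, x6 free → 2^4 = 16.
Total: 1 + 3 + 8 + 16 = 28.

28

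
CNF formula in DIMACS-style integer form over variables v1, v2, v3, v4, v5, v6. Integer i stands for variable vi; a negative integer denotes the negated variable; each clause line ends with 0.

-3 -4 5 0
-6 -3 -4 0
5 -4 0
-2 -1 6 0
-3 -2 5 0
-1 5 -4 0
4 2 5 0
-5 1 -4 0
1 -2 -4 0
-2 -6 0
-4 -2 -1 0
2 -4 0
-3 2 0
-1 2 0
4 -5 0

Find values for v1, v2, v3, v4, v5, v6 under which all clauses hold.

v1=False, v2=True, v3=False, v4=False, v5=False, v6=False

Pure literal: v3 appears only negated; assign v3 = False.
Set v1 = False and propagate.
Branch on v2: take v2 = True.
  then v4 is forced to False.
  then v6 is forced to False.
  then v5 is forced to False.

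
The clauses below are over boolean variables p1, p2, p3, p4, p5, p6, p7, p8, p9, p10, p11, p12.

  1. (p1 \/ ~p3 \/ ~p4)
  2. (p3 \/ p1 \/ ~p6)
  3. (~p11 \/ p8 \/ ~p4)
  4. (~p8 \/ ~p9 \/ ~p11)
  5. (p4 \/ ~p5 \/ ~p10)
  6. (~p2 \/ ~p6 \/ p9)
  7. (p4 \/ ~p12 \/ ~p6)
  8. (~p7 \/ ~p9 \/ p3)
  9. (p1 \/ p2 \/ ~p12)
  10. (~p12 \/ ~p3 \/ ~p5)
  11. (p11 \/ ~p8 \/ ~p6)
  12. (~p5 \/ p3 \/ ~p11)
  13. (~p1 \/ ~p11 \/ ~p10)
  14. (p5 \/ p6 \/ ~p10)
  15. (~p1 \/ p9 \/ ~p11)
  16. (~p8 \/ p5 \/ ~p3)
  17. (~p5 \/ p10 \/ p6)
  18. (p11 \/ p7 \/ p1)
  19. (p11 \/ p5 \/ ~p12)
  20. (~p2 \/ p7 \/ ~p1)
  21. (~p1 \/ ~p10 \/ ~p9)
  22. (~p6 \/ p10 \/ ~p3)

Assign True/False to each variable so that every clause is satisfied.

p1=True, p2=False, p3=False, p4=True, p5=False, p6=True, p7=True, p8=False, p9=False, p10=False, p11=False, p12=False

p12 occurs only negated in the remaining clauses — set p12 = False.
Try p1 = True.
Set p2 = False and propagate.
The remaining clauses are satisfied by p3 = False, p4 = True, p5 = False, p6 = True, p7 = True, p8 = False, p9 = False, p10 = False, p11 = False.
Every clause has at least one true literal under this assignment.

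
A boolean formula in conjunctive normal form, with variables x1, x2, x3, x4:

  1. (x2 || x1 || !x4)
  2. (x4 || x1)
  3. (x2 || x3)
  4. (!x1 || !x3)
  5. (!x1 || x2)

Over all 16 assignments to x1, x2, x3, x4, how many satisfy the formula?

4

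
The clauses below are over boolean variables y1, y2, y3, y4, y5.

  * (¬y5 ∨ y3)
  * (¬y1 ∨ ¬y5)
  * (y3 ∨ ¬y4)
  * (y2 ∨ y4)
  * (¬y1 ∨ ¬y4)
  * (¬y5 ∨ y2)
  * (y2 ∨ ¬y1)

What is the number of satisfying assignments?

8

Split on y1, then y2.
  y1=T, y2=T: remaining (y3,y4,y5) ∈ {(F,F,F); (T,F,F)} — 2.
  y1=T, y2=F: a clause becomes empty — 0.
  y1=F, y2=T: 5 of the 8 assignments to (y3,y4,y5) work.
  y1=F, y2=F: remaining (y3,y4,y5) ∈ {(T,T,F)} — 1.
Total: 2 + 0 + 5 + 1 = 8.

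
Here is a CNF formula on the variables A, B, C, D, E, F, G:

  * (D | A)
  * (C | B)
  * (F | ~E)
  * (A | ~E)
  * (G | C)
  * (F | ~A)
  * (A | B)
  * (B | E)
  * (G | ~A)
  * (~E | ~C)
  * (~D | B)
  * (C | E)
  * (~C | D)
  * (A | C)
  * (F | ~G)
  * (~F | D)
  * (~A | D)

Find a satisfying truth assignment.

A=True, B=True, C=True, D=True, E=False, F=True, G=True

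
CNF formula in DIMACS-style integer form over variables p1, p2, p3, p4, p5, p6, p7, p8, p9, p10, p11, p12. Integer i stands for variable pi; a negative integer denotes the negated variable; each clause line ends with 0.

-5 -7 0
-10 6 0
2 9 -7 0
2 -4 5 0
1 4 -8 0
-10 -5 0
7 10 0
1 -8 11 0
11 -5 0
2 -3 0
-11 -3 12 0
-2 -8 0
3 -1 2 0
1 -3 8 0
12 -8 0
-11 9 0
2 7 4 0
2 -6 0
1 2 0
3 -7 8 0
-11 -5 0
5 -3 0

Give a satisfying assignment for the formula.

p9 occurs only positively in the remaining clauses — set p9 = True.
Pure literal: p12 appears only positively; assign p12 = True.
Set p1 = False and propagate.
  then p2 is forced to True.
  then p8 is forced to False.
  then p3 is forced to False.
  then p7 is forced to False.
  then p10 is forced to True.
  then p6 is forced to True.
  then p5 is forced to False.
p4, p11 are now unconstrained; take p4 = False, p11 = False.
Every clause has at least one true literal under this assignment.

p1=False  p2=True  p3=False  p4=False  p5=False  p6=True  p7=False  p8=False  p9=True  p10=True  p11=False  p12=True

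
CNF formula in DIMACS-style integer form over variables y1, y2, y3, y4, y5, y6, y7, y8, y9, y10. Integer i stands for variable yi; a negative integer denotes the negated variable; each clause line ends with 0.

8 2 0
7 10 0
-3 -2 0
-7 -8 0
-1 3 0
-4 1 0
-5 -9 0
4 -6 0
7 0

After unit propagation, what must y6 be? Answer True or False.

False

(y7) stands alone — y7 = True.
In (¬y7 ∨ ¬y8), ¬y7 is now false; ¬y8 must hold, so y8 = False.
(y8 ∨ y2): since y8 = False, the clause reduces to (y2). y2 = True.
From (¬y2 ∨ ¬y3) and y2 = True: y3 = False.
From (y3 ∨ ¬y1) and y3 = False: y1 = False.
From (¬y4 ∨ y1) and y1 = False: y4 = False.
(y4 ∨ ¬y6) with y4 = False leaves only ¬y6, so y6 = False.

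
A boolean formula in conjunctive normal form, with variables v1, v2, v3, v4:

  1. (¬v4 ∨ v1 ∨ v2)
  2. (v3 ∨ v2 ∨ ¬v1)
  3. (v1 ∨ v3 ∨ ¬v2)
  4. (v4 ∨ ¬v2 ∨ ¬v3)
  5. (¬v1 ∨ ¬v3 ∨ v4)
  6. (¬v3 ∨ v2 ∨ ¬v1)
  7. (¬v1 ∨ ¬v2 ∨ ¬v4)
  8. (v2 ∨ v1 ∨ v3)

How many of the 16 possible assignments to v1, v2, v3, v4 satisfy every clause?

3

The models are:
  v1=0 v2=0 v3=1 v4=0
  v1=0 v2=1 v3=1 v4=1
  v1=1 v2=1 v3=0 v4=0
That's 3 in total.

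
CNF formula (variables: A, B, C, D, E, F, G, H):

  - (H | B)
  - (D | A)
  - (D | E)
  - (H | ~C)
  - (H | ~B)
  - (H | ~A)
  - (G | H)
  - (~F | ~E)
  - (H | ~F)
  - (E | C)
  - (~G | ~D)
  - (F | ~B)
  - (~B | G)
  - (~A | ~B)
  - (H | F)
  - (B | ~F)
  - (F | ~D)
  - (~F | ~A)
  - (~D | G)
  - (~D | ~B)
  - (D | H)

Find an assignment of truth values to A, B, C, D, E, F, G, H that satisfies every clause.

H occurs only positively in the remaining clauses — set H = True.
Set A = True and propagate.
  then B is forced to False.
  then F is forced to False.
  then D is forced to False.
  then E is forced to True.
C, G are now unconstrained; take C = True, G = True.

A=True, B=False, C=True, D=False, E=True, F=False, G=True, H=True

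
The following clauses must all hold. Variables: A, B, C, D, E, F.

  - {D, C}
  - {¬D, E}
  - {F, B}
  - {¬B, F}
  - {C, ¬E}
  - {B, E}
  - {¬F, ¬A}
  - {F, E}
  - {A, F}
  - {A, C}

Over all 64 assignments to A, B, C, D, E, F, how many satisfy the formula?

5

The models are:
  A=0 B=0 C=1 D=0 E=1 F=1
  A=0 B=0 C=1 D=1 E=1 F=1
  A=0 B=1 C=1 D=0 E=0 F=1
  A=0 B=1 C=1 D=0 E=1 F=1
  A=0 B=1 C=1 D=1 E=1 F=1
That's 5 in total.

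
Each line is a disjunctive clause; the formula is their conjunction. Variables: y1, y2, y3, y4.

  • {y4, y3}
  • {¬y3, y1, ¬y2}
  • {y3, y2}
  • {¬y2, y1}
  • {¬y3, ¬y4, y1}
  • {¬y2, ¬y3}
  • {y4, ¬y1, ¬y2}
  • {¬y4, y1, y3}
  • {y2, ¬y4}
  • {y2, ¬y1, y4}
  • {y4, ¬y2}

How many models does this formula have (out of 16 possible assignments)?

Satisfying assignments:
  y1=0 y2=0 y3=1 y4=0
  y1=1 y2=1 y3=0 y4=1
That's 2 in total.

2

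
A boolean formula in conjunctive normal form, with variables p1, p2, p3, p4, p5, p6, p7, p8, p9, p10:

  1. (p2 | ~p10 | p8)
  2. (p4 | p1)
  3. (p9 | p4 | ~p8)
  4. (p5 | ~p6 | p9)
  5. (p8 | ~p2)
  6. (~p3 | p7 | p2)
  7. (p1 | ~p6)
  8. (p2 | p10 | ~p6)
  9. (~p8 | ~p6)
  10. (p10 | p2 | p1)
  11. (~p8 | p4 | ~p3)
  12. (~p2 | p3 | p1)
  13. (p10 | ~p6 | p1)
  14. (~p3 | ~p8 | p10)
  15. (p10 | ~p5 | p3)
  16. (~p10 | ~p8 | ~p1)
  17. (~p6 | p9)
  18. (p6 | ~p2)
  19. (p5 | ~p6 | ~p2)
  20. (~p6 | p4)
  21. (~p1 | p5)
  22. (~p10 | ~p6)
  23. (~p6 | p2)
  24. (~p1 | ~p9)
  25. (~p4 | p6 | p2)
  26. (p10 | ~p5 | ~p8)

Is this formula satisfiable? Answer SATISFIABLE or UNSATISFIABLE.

Pure literal: p7 appears only positively; assign p7 = True.
Try p1 = True.
  then p5 is forced to True.
  then p9 is forced to False.
  then p6 is forced to False.
  then p2 is forced to False.
  then p4 is forced to False.
  then p8 is forced to False.
  then p10 is forced to False.
  then p3 is forced to True.
Every clause has at least one true literal under this assignment.
So p1 = True  p2 = False  p3 = True  p4 = False  p5 = True  p6 = False  p7 = True  p8 = False  p9 = False  p10 = False is a satisfying assignment.

SATISFIABLE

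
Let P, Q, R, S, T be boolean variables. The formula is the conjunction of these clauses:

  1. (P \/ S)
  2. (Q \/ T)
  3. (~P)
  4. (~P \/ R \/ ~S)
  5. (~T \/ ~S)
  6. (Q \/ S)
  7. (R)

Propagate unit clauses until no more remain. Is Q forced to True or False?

(~P) is a unit clause: P = False.
(P \/ S): since P = False, the clause reduces to (S). S = True.
(~T \/ ~S) with S = True leaves only ~T, so T = False.
(Q \/ T) with T = False leaves only Q, so Q = True.

True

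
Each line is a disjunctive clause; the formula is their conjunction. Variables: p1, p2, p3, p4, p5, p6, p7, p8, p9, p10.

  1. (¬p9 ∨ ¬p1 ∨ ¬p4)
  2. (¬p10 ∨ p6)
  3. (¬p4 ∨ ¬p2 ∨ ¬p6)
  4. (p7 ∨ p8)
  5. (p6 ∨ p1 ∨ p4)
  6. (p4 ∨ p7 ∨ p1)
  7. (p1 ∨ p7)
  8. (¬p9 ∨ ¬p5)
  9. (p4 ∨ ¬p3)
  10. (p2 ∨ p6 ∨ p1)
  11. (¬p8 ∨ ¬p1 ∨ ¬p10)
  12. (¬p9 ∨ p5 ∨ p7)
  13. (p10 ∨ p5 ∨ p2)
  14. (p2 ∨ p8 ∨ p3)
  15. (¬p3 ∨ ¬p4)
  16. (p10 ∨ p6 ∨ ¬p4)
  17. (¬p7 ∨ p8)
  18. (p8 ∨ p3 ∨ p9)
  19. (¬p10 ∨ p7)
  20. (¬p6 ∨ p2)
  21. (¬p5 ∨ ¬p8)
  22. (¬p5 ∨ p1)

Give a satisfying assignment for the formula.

Branch on p1: take p1 = True.
Branch on p2: take p2 = True.
The remaining clauses are satisfied by p3 = False, p4 = False, p5 = False, p6 = True, p7 = True, p8 = True, p9 = False, p10 = False.

p1=1, p2=1, p3=0, p4=0, p5=0, p6=1, p7=1, p8=1, p9=0, p10=0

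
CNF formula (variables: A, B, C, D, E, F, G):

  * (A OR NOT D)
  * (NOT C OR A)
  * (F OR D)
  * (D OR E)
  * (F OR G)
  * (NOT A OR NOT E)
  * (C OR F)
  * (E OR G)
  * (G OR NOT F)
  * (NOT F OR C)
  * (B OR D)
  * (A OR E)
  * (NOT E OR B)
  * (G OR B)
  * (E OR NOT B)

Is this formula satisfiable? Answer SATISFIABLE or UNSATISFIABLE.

G occurs only positively in the remaining clauses — set G = True.
Branch on A: take A = True.
  then E is forced to False.
  then D is forced to True.
  then B is forced to False.
Try C = True.
F is now unconstrained; take F = False.
So A=True, B=False, C=True, D=True, E=False, F=False, G=True is a satisfying assignment.

SATISFIABLE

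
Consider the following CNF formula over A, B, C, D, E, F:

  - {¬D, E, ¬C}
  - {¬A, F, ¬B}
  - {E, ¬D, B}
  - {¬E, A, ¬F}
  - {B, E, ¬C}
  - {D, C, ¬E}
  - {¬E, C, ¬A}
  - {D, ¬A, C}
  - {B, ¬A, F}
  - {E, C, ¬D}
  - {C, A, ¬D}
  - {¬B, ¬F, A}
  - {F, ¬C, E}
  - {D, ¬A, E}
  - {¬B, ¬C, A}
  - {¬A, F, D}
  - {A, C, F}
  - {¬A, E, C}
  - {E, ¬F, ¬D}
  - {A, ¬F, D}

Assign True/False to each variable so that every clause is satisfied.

Branch on A: take A = True.
Set B = True and propagate.
  then F is forced to True.
For the remaining variables, C = True, D = True, E = True works.
Every clause has at least one true literal under this assignment.
Check each clause:
  1. {¬D, E, ¬C} — E is true.
  2. {¬B, ¬A, F} — F is true.
  3. {¬D, B, E} — B is true.
  4. {¬F, ¬E, A} — A is true.
  5. {¬C, E, B} — E is true.
  6. {¬E, D, C} — C is true.
  7. {C, ¬E, ¬A} — C is true.
  8. {¬A, C, D} — C is true.
  9. {¬A, B, F} — B is true.
  10. {C, ¬D, E} — C is true.
  11. {A, C, ¬D} — A is true.
  12. {¬B, ¬F, A} — A is true.
  13. {¬C, E, F} — E is true.
  14. {E, ¬A, D} — D is true.
  15. {A, ¬B, ¬C} — A is true.
  16. {D, F, ¬A} — D is true.
  17. {A, C, F} — A is true.
  18. {¬A, C, E} — C is true.
  19. {¬D, E, ¬F} — E is true.
  20. {D, ¬F, A} — A is true.

A=1, B=1, C=1, D=1, E=1, F=1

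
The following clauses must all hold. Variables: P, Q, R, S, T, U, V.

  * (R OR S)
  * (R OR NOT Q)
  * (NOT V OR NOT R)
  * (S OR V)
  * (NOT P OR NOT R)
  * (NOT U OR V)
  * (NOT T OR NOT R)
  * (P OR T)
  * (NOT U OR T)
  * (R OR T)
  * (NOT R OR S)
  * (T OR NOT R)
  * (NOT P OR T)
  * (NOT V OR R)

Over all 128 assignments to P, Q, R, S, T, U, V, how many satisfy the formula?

2

Satisfying assignments:
  P=F Q=F R=F S=T T=T U=F V=F
  P=T Q=F R=F S=T T=T U=F V=F
That's 2 in total.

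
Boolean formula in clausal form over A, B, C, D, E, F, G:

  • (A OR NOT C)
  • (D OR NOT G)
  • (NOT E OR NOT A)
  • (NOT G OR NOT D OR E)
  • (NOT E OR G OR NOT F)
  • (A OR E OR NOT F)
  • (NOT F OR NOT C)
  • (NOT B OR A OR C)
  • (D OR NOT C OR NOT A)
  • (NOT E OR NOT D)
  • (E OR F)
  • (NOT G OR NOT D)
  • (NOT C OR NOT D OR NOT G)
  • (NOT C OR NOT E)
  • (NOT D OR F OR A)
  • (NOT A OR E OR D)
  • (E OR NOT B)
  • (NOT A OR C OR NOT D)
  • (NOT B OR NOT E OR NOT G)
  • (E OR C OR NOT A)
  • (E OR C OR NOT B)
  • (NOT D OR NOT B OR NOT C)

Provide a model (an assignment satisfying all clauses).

A=F  B=F  C=F  D=F  E=T  F=F  G=F

Check each clause:
  1. (NOT C OR A) — NOT C is true.
  2. (NOT G OR D) — NOT G is true.
  3. (NOT E OR NOT A) — NOT A is true.
  4. (E OR NOT D OR NOT G) — NOT G is true.
  5. (NOT E OR NOT F OR G) — NOT F is true.
  6. (NOT F OR E OR A) — NOT F is true.
  7. (NOT F OR NOT C) — NOT F is true.
  8. (C OR A OR NOT B) — NOT B is true.
  9. (NOT C OR D OR NOT A) — NOT C is true.
  10. (NOT D OR NOT E) — NOT D is true.
  11. (E OR F) — E is true.
  12. (NOT D OR NOT G) — NOT G is true.
  13. (NOT C OR NOT D OR NOT G) — NOT G is true.
  14. (NOT C OR NOT E) — NOT C is true.
  15. (F OR NOT D OR A) — NOT D is true.
  16. (E OR NOT A OR D) — E is true.
  17. (E OR NOT B) — E is true.
  18. (C OR NOT A OR NOT D) — NOT D is true.
  19. (NOT G OR NOT B OR NOT E) — NOT G is true.
  20. (NOT A OR C OR E) — E is true.
  21. (NOT B OR C OR E) — E is true.
  22. (NOT C OR NOT D OR NOT B) — NOT D is true.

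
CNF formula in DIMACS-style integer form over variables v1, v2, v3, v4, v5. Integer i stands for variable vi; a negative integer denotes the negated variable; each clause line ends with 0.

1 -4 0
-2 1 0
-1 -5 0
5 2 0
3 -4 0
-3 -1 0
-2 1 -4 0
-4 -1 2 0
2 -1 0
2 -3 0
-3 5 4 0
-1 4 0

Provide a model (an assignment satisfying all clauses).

Branch on v1: take v1 = False.
  then v4 is forced to False.
  then v2 is forced to False.
  then v5 is forced to True.
  then v3 is forced to False.

v1=F, v2=F, v3=F, v4=F, v5=T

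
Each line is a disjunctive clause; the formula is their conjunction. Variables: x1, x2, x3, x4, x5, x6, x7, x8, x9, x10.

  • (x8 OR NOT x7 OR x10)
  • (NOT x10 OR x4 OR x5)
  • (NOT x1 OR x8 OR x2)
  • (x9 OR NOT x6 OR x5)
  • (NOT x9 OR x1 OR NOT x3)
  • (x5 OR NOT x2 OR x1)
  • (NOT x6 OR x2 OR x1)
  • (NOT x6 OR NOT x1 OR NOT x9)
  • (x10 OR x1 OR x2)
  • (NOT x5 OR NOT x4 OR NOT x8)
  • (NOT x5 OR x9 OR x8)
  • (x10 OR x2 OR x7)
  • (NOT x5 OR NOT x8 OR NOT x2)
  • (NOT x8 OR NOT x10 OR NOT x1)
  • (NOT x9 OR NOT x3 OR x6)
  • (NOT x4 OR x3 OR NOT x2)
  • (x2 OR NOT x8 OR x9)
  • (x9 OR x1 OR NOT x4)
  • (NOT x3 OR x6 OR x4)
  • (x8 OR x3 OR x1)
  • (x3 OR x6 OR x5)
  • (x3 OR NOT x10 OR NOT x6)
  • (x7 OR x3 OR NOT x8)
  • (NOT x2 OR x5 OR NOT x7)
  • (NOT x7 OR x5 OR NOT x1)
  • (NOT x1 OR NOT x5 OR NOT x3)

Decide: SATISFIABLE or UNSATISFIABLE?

SATISFIABLE

Set x1 = True and propagate.
The remaining clauses are satisfied by x2 = True, x3 = True, x4 = True, x5 = False, x6 = False, x7 = False, x8 = True, x9 = False, x10 = False.
Every clause has at least one true literal under this assignment.
So x1 = 1  x2 = 1  x3 = 1  x4 = 1  x5 = 0  x6 = 0  x7 = 0  x8 = 1  x9 = 0  x10 = 0 is a satisfying assignment.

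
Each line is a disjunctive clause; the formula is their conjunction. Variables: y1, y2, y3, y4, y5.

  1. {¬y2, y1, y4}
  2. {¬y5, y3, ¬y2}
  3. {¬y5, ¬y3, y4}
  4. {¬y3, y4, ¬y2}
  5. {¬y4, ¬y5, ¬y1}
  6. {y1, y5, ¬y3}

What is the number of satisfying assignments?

15

Case analysis on y3 and y4:
  y3=T, y4=T: remaining (y1,y2,y5) ∈ {(F,F,T); (F,T,T); (T,F,F); (T,T,F)} — 4.
  y3=T, y4=F: remaining (y1,y2,y5) ∈ {(T,F,F)} — 1.
  y3=F, y4=T: 5 of the 8 assignments to (y1,y2,y5) work.
  y3=F, y4=F: 5 of the 8 assignments to (y1,y2,y5) work.
Total: 4 + 1 + 5 + 5 = 15.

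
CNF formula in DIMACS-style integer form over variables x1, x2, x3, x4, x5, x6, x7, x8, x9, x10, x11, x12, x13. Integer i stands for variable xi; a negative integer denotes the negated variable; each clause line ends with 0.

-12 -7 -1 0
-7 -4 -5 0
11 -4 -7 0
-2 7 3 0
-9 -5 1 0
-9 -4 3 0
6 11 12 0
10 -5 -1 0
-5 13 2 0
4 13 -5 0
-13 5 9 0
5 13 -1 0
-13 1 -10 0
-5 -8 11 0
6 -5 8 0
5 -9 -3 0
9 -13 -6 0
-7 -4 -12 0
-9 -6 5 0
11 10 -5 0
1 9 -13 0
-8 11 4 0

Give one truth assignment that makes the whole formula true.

Pure literal: x11 appears only positively; assign x11 = True.
Branch on x1: take x1 = False.
For the remaining variables, x2 = False, x3 = False, x4 = False, x5 = False, x6 = False, x7 = False, x8 = False, x9 = False, x10 = False, x12 = True, x13 = False works.

x1 = False, x2 = False, x3 = False, x4 = False, x5 = False, x6 = False, x7 = False, x8 = False, x9 = False, x10 = False, x11 = True, x12 = True, x13 = False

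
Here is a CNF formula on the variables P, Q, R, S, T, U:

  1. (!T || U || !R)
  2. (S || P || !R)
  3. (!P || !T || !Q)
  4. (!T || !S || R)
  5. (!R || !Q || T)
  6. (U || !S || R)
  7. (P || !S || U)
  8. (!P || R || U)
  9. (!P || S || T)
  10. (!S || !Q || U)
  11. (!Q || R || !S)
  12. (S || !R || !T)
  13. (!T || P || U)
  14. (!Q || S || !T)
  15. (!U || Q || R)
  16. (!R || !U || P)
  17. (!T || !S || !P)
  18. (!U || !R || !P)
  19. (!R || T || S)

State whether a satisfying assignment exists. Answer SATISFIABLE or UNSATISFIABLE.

SATISFIABLE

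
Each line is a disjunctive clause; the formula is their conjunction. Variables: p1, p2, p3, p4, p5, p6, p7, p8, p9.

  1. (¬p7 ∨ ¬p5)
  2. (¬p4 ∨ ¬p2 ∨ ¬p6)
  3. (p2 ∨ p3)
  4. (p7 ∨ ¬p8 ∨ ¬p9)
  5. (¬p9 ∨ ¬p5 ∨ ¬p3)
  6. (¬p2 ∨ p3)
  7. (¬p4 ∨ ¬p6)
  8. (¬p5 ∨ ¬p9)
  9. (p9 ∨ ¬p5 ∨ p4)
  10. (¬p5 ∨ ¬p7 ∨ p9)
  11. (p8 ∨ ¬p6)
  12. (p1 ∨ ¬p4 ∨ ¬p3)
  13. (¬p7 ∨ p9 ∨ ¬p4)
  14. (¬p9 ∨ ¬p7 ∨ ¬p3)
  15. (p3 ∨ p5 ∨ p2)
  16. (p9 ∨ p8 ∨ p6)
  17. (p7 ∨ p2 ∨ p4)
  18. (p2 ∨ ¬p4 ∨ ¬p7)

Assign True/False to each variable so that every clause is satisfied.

Pure literal: p1 appears only positively; assign p1 = True.
Try p2 = False.
  then p3 is forced to True.
Set p4 = True and propagate.
  then p6 is forced to False.
  then p7 is forced to False.
Set p5 = True and propagate.
  then p9 is forced to False.
  then p8 is forced to True.

p1=True, p2=False, p3=True, p4=True, p5=True, p6=False, p7=False, p8=True, p9=False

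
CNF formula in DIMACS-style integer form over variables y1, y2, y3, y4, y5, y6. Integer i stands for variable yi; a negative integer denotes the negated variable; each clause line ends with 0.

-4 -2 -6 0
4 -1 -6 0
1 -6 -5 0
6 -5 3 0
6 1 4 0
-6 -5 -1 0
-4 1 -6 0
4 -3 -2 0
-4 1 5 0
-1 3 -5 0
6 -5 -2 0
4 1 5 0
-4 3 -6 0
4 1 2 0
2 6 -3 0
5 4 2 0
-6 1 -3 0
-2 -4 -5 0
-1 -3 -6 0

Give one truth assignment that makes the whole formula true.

y1=T  y2=T  y3=T  y4=T  y5=F  y6=F

Check each clause:
  1. {¬y6, ¬y4, ¬y2} — ¬y6 is true.
  2. {¬y6, y4, ¬y1} — ¬y6 is true.
  3. {¬y6, ¬y5, y1} — y1 is true.
  4. {y6, ¬y5, y3} — y3 is true.
  5. {y1, y6, y4} — y1 is true.
  6. {¬y6, ¬y1, ¬y5} — ¬y6 is true.
  7. {¬y6, y1, ¬y4} — y1 is true.
  8. {y4, ¬y3, ¬y2} — y4 is true.
  9. {¬y4, y5, y1} — y1 is true.
  10. {y3, ¬y1, ¬y5} — y3 is true.
  11. {¬y2, ¬y5, y6} — ¬y5 is true.
  12. {y4, y1, y5} — y1 is true.
  13. {¬y6, y3, ¬y4} — ¬y6 is true.
  14. {y4, y2, y1} — y1 is true.
  15. {¬y3, y2, y6} — y2 is true.
  16. {y4, y2, y5} — y2 is true.
  17. {¬y3, y1, ¬y6} — y1 is true.
  18. {¬y4, ¬y2, ¬y5} — ¬y5 is true.
  19. {¬y1, ¬y3, ¬y6} — ¬y6 is true.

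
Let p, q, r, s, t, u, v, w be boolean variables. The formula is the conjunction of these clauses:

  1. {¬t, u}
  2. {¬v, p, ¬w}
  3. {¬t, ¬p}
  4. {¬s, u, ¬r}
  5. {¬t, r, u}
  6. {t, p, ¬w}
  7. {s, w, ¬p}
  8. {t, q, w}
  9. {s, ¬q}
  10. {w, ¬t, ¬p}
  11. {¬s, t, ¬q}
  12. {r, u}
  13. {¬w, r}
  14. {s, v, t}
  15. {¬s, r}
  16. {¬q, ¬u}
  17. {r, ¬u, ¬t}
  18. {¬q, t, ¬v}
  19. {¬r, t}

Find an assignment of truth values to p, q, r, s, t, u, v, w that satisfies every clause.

Branch on p: take p = False.
Branch on q: take q = False.
For the remaining variables, r = True, s = False, t = True, u = True, v = True, w = False works.
Every clause has at least one true literal under this assignment.

p=F, q=F, r=T, s=F, t=T, u=T, v=T, w=F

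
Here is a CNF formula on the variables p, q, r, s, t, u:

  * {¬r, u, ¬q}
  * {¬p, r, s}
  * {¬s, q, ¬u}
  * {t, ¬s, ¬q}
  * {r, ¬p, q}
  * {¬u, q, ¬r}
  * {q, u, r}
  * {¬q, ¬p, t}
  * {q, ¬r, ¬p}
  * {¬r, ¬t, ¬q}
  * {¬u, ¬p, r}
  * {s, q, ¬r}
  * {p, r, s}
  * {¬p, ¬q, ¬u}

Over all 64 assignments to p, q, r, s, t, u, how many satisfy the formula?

The models are:
  p=0 q=0 r=1 s=1 t=0 u=0
  p=0 q=0 r=1 s=1 t=1 u=0
  p=0 q=1 r=0 s=1 t=1 u=0
  p=0 q=1 r=0 s=1 t=1 u=1
  p=0 q=1 r=1 s=0 t=0 u=1
  p=1 q=1 r=0 s=1 t=1 u=0
That's 6 in total.

6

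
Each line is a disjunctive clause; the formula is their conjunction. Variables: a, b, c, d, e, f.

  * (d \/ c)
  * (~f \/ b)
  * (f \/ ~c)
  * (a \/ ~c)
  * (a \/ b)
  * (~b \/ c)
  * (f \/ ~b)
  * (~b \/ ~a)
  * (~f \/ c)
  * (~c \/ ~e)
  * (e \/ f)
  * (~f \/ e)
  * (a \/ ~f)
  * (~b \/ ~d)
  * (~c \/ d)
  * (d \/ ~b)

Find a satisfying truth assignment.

a=T  b=F  c=F  d=T  e=T  f=F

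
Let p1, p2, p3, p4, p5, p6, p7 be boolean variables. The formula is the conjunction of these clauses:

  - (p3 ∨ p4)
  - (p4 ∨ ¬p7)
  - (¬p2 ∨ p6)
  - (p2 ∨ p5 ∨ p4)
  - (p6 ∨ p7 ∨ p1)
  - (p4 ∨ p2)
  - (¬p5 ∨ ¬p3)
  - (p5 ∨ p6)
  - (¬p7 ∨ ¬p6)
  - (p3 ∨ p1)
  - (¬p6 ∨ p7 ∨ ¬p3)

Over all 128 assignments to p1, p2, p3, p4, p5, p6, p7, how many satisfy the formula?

The models are:
  p1=1 p2=0 p3=0 p4=1 p5=0 p6=1 p7=0
  p1=1 p2=0 p3=0 p4=1 p5=1 p6=0 p7=0
  p1=1 p2=0 p3=0 p4=1 p5=1 p6=0 p7=1
  p1=1 p2=0 p3=0 p4=1 p5=1 p6=1 p7=0
  p1=1 p2=1 p3=0 p4=1 p5=0 p6=1 p7=0
  p1=1 p2=1 p3=0 p4=1 p5=1 p6=1 p7=0
Count: 6.

6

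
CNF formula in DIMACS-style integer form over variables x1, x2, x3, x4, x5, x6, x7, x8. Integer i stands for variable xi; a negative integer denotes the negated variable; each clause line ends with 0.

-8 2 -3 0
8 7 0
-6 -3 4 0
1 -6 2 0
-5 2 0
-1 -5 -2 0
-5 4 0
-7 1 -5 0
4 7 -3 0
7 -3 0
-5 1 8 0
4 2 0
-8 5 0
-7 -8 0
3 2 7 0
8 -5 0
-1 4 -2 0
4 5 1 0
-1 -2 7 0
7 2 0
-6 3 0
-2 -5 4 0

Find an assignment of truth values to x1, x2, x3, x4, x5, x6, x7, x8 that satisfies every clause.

Pure literal: x4 appears only positively; assign x4 = True.
x6 occurs only negated in the remaining clauses — set x6 = False.
Try x1 = False.
The remaining clauses are satisfied by x2 = False, x3 = False, x5 = False, x7 = True, x8 = False.
Every clause has at least one true literal under this assignment.

x1=F, x2=F, x3=F, x4=T, x5=F, x6=F, x7=T, x8=F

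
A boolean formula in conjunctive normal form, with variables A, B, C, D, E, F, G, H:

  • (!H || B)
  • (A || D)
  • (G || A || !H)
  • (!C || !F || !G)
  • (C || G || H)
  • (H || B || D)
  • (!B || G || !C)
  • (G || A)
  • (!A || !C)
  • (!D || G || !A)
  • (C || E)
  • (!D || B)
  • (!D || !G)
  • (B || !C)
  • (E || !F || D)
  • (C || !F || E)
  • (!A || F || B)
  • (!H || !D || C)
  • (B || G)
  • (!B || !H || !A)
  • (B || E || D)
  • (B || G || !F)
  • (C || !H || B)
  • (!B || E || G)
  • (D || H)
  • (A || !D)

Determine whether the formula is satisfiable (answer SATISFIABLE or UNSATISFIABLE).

UNSATISFIABLE

B = True:
  G = True:
    propagation gives D=False, A=True, C=False, E=True; an empty clause results — contradiction.
  G = False:
    propagation gives C=False, H=True, A=True; an empty clause results — contradiction.
B = False:
  propagation gives H=False, D=True; an empty clause results — contradiction.
Every branch closes, so no satisfying assignment exists.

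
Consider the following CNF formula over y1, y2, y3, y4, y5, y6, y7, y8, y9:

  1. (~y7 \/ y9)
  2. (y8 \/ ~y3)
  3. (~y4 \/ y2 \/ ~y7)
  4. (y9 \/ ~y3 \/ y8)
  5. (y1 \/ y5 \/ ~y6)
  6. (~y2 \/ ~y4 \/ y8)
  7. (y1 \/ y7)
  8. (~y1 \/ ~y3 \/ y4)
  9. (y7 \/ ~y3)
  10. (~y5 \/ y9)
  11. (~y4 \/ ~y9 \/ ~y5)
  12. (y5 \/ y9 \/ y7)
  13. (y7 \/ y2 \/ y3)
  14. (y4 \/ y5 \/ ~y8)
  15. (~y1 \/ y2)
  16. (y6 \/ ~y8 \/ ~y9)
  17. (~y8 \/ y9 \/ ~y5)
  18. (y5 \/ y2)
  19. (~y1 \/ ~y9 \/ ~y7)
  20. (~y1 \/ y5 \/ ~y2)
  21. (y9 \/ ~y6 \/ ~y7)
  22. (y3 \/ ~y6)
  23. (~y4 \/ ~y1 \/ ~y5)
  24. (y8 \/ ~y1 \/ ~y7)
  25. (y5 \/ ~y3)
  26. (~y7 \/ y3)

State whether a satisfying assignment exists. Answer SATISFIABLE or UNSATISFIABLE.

Try y1 = False.
  then y7 is forced to True.
  then y9 is forced to True.
  then y3 is forced to True.
  then y8 is forced to True.
  then y6 is forced to True.
  then y5 is forced to True.
  then y4 is forced to False.
y2 is now unconstrained; take y2 = False.
Every clause has at least one true literal under this assignment.
So y1=False  y2=False  y3=True  y4=False  y5=True  y6=True  y7=True  y8=True  y9=True is a satisfying assignment.

SATISFIABLE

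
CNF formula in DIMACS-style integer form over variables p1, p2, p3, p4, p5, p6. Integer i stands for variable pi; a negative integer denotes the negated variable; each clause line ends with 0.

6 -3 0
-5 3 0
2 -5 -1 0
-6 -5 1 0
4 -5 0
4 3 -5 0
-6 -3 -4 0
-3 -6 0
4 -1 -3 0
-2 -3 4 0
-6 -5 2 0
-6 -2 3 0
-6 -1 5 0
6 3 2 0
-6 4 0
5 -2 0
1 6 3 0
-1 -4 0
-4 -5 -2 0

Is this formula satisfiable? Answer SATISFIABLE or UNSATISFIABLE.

SATISFIABLE

Set p1 = False and propagate.
Try p2 = False.
The remaining clauses are satisfied by p3 = False, p4 = True, p5 = False, p6 = True.
So p1 = 0, p2 = 0, p3 = 0, p4 = 1, p5 = 0, p6 = 1 is a satisfying assignment.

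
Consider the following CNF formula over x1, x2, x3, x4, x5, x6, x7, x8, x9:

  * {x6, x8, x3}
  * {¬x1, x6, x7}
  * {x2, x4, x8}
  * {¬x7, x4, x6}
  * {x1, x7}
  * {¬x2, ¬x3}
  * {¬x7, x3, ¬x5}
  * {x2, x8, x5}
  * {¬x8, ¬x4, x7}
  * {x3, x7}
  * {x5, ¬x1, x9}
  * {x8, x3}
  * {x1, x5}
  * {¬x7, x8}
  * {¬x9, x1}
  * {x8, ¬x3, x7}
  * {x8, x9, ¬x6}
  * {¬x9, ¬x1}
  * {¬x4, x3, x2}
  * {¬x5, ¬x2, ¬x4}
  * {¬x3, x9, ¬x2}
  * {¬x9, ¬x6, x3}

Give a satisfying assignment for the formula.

x1=T  x2=F  x3=T  x4=F  x5=T  x6=T  x7=F  x8=T  x9=F

Check each clause:
  1. {x8, x6, x3} — x8 is true.
  2. {¬x1, x7, x6} — x6 is true.
  3. {x4, x2, x8} — x8 is true.
  4. {x4, x6, ¬x7} — ¬x7 is true.
  5. {x7, x1} — x1 is true.
  6. {¬x3, ¬x2} — ¬x2 is true.
  7. {¬x7, x3, ¬x5} — ¬x7 is true.
  8. {x2, x8, x5} — x8 is true.
  9. {¬x4, ¬x8, x7} — ¬x4 is true.
  10. {x7, x3} — x3 is true.
  11. {x9, x5, ¬x1} — x5 is true.
  12. {x3, x8} — x8 is true.
  13. {x5, x1} — x1 is true.
  14. {x8, ¬x7} — x8 is true.
  15. {x1, ¬x9} — x1 is true.
  16. {¬x3, x8, x7} — x8 is true.
  17. {¬x6, x8, x9} — x8 is true.
  18. {¬x1, ¬x9} — ¬x9 is true.
  19. {x2, ¬x4, x3} — x3 is true.
  20. {¬x4, ¬x5, ¬x2} — ¬x4 is true.
  21. {x9, ¬x3, ¬x2} — ¬x2 is true.
  22. {x3, ¬x9, ¬x6} — x3 is true.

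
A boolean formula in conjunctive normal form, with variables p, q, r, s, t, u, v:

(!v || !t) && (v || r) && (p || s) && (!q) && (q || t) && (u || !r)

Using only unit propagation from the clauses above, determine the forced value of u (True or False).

(!q) is a unit clause: q = False.
(t || q) with q = False leaves only t, so t = True.
From (!v || !t) and t = True: v = False.
In (r || v), v is now false; r must hold, so r = True.
In (u || !r), !r is now false; u must hold, so u = True.

True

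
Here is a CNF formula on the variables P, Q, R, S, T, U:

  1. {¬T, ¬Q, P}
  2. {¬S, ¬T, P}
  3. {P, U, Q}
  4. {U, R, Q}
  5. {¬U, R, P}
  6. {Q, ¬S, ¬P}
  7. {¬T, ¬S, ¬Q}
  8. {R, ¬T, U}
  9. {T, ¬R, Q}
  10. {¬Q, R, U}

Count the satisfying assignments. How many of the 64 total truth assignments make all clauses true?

18

Case analysis on Q and P:
  Q=1, P=1: 9 of the 16 assignments to (R,S,T,U) work.
  Q=1, P=0: remaining (R,S,T,U) ∈ {(1,0,0,0); (1,0,0,1); (1,1,0,0); (1,1,0,1)} — 4.
  Q=0, P=1: remaining (R,S,T,U) ∈ {(0,0,0,1); (0,0,1,1); (1,0,1,0); (1,0,1,1)} — 4.
  Q=0, P=0: remaining (R,S,T,U) ∈ {(1,0,1,1)} — 1.
Total: 9 + 4 + 4 + 1 = 18.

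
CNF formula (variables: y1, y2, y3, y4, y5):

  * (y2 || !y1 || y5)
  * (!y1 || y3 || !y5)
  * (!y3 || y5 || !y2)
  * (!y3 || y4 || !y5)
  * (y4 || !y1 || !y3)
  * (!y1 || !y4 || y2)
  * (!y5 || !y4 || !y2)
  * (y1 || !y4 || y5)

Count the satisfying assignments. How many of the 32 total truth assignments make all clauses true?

9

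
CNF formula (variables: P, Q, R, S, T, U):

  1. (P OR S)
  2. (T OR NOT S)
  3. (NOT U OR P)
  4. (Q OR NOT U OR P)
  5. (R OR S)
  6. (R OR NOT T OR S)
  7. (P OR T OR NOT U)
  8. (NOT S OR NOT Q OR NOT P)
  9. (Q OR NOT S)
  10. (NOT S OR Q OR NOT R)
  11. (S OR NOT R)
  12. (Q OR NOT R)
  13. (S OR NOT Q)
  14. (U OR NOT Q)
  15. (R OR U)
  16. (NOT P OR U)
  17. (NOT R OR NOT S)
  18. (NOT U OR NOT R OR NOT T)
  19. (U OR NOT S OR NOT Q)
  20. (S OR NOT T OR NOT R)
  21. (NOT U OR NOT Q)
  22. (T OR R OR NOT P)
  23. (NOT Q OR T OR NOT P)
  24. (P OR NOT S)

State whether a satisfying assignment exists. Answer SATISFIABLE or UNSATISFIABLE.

UNSATISFIABLE

S = True:
  propagation gives T=True, Q=True, P=False; an empty clause results — contradiction.
S = False:
  propagation gives P=True, R=True; an empty clause results — contradiction.
Every branch closes, so no satisfying assignment exists.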